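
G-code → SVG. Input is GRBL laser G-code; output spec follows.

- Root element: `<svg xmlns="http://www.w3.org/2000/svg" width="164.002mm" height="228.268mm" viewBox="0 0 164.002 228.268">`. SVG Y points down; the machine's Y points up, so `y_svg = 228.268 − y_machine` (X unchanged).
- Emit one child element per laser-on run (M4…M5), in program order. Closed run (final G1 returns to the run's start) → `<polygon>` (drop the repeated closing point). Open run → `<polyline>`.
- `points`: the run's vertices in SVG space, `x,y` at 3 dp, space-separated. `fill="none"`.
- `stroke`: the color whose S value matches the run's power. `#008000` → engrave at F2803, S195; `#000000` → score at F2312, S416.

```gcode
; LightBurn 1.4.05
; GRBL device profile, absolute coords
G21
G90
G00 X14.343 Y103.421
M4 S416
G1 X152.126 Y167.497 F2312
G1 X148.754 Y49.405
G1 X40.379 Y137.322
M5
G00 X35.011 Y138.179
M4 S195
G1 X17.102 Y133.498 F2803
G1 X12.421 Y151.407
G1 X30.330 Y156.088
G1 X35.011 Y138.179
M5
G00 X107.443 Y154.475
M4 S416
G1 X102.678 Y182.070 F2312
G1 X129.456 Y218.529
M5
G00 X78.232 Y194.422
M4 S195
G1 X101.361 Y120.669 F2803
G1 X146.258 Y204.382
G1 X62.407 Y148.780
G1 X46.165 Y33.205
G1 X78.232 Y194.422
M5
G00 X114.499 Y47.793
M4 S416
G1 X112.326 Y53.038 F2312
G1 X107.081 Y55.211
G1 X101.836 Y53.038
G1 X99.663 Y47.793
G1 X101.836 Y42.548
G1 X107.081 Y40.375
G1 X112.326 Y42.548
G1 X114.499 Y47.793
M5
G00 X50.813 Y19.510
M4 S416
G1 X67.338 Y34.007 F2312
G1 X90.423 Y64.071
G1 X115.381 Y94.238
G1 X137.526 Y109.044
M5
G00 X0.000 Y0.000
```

Each laser-on run becomes one SVG element. Flip Y back into SVG space with y_svg = 228.268 − y_machine.

Run 1: the run's S416 means `#000000` (score). The run is open, so emit a `<polyline>` with points (Y-flipped): 14.343,124.847 152.126,60.771 148.754,178.863 40.379,90.946.

Run 2: power S195 maps to stroke `#008000` (engrave). The run returns to its start, so emit a `<polygon>` with points (Y-flipped): 35.011,90.089 17.102,94.770 12.421,76.861 30.330,72.180.

Run 3: S416 ⇒ score layer `#000000`. The run is open, so emit a `<polyline>` with points (Y-flipped): 107.443,73.793 102.678,46.198 129.456,9.739.

Run 4: the run's S195 means `#008000` (engrave). The run returns to its start, so emit a `<polygon>` with points (Y-flipped): 78.232,33.846 101.361,107.599 146.258,23.886 62.407,79.488 46.165,195.063.

Run 5: S416 ⇒ score layer `#000000`. The run returns to its start, so emit a `<polygon>` with points (Y-flipped): 114.499,180.475 112.326,175.230 107.081,173.057 101.836,175.230 99.663,180.475 101.836,185.720 107.081,187.893 112.326,185.720.

Run 6: S416 ⇒ score layer `#000000`. The run is open, so emit a `<polyline>` with points (Y-flipped): 50.813,208.758 67.338,194.261 90.423,164.197 115.381,134.030 137.526,119.224.

<svg xmlns="http://www.w3.org/2000/svg" width="164.002mm" height="228.268mm" viewBox="0 0 164.002 228.268">
  <polyline points="14.343,124.847 152.126,60.771 148.754,178.863 40.379,90.946" fill="none" stroke="#000000"/>
  <polygon points="35.011,90.089 17.102,94.770 12.421,76.861 30.330,72.180" fill="none" stroke="#008000"/>
  <polyline points="107.443,73.793 102.678,46.198 129.456,9.739" fill="none" stroke="#000000"/>
  <polygon points="78.232,33.846 101.361,107.599 146.258,23.886 62.407,79.488 46.165,195.063" fill="none" stroke="#008000"/>
  <polygon points="114.499,180.475 112.326,175.230 107.081,173.057 101.836,175.230 99.663,180.475 101.836,185.720 107.081,187.893 112.326,185.720" fill="none" stroke="#000000"/>
  <polyline points="50.813,208.758 67.338,194.261 90.423,164.197 115.381,134.030 137.526,119.224" fill="none" stroke="#000000"/>
</svg>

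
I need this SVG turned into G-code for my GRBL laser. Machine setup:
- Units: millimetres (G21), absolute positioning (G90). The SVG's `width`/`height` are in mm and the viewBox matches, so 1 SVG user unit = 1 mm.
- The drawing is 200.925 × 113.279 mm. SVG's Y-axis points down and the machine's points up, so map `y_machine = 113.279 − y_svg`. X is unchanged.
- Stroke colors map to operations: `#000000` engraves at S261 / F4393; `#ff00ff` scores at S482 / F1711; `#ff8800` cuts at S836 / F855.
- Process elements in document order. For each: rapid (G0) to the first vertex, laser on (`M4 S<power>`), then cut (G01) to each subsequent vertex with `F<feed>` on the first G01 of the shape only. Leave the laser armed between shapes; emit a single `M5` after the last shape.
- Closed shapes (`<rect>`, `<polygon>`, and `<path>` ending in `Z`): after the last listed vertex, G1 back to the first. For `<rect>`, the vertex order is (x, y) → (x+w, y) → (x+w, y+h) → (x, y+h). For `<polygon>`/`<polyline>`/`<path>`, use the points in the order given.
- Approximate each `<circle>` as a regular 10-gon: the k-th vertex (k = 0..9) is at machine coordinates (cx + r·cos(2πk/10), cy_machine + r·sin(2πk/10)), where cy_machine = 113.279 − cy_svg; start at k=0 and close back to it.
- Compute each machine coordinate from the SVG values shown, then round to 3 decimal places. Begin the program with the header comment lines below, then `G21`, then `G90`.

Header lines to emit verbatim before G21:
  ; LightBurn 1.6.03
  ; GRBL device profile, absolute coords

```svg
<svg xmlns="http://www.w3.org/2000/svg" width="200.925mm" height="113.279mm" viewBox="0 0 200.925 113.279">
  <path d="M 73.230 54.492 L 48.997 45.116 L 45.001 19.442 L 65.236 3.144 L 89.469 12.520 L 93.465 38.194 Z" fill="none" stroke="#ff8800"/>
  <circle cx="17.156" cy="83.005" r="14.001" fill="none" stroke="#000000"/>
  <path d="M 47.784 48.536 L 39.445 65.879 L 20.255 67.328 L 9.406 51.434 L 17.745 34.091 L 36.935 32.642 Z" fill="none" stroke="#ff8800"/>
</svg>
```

1 u = 1 mm; y_m = 113.279 − y.

[1] `<path>` regular polygon, #ff8800→cut S836 F855: (73.230,58.787) → (48.997,68.163) → (45.001,93.837) → (65.236,110.135) → (89.469,100.759) → (93.465,75.085) → (73.230,58.787) (closed)

[2] `<circle>` circle, #000000→engrave S261 F4393: (31.157,30.274) → (28.483,38.504) → (21.483,43.590) → (12.829,43.590) → (5.829,38.504) → (3.155,30.274) → (5.829,22.044) → (12.829,16.958) → (21.483,16.958) → (28.483,22.044) → (31.157,30.274) (closed)

[3] `<path>` regular polygon, #ff8800→cut S836 F855: (47.784,64.743) → (39.445,47.400) → (20.255,45.951) → (9.406,61.845) → (17.745,79.188) → (36.935,80.637) → (47.784,64.743) (closed)

; LightBurn 1.6.03
; GRBL device profile, absolute coords
G21
G90
G0 X73.230 Y58.787
M4 S836
G01 X48.997 Y68.163 F855
G01 X45.001 Y93.837
G01 X65.236 Y110.135
G01 X89.469 Y100.759
G01 X93.465 Y75.085
G01 X73.230 Y58.787
G0 X31.157 Y30.274
M4 S261
G01 X28.483 Y38.504 F4393
G01 X21.483 Y43.590
G01 X12.829 Y43.590
G01 X5.829 Y38.504
G01 X3.155 Y30.274
G01 X5.829 Y22.044
G01 X12.829 Y16.958
G01 X21.483 Y16.958
G01 X28.483 Y22.044
G01 X31.157 Y30.274
G0 X47.784 Y64.743
M4 S836
G01 X39.445 Y47.400 F855
G01 X20.255 Y45.951
G01 X9.406 Y61.845
G01 X17.745 Y79.188
G01 X36.935 Y80.637
G01 X47.784 Y64.743
M5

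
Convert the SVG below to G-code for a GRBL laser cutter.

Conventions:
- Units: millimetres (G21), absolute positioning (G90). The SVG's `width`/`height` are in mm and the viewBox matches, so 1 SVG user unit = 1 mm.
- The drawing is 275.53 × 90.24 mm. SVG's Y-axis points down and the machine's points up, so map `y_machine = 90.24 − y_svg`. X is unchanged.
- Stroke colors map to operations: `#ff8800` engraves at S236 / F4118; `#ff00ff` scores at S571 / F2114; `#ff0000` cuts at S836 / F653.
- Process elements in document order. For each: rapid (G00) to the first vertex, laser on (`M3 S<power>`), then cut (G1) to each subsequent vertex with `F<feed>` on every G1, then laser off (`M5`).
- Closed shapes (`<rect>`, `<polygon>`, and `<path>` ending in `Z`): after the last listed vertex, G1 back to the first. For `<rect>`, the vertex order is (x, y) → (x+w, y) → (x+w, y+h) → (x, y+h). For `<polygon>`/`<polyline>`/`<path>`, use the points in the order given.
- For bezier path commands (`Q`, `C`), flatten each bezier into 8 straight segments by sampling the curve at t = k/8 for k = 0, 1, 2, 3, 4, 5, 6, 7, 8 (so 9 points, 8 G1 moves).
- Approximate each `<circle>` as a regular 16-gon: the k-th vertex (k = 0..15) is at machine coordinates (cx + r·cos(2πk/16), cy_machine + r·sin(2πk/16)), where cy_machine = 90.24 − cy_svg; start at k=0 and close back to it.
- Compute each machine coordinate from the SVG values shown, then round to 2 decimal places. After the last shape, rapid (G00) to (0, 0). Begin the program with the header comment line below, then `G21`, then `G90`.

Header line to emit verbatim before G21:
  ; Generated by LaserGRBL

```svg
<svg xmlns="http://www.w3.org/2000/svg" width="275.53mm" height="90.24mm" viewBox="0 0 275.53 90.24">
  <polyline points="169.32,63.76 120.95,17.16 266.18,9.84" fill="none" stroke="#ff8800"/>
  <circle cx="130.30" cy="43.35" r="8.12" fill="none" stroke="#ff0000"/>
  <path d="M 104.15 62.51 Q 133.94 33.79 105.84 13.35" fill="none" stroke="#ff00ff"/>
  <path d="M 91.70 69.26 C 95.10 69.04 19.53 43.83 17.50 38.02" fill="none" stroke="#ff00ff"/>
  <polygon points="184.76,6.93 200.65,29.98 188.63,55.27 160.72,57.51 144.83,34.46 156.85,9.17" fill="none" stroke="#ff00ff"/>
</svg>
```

; Generated by LaserGRBL
G21
G90
G00 X169.32 Y26.48
M3 S236
G1 X120.95 Y73.08 F4118
G1 X266.18 Y80.40 F4118
M5
G00 X138.42 Y46.89
M3 S836
G1 X137.80 Y50.00 F653
G1 X136.04 Y52.63 F653
G1 X133.41 Y54.39 F653
G1 X130.30 Y55.01 F653
G1 X127.19 Y54.39 F653
G1 X124.56 Y52.63 F653
G1 X122.80 Y50.00 F653
G1 X122.18 Y46.89 F653
G1 X122.80 Y43.78 F653
G1 X124.56 Y41.15 F653
G1 X127.19 Y39.39 F653
G1 X130.30 Y38.77 F653
G1 X133.41 Y39.39 F653
G1 X136.04 Y41.15 F653
G1 X137.80 Y43.78 F653
G1 X138.42 Y46.89 F653
M5
G00 X104.15 Y27.73
M3 S571
G1 X110.69 Y34.78 F2114
G1 X115.43 Y41.57 F2114
G1 X118.35 Y48.11 F2114
G1 X119.47 Y54.38 F2114
G1 X118.77 Y60.40 F2114
G1 X116.27 Y66.15 F2114
G1 X111.96 Y71.65 F2114
G1 X105.84 Y76.89 F2114
M5
G00 X91.70 Y20.98
M3 S571
G1 X89.57 Y22.15 F2114
G1 X81.83 Y25.14 F2114
G1 X70.25 Y29.43 F2114
G1 X56.64 Y34.50 F2114
G1 X42.77 Y39.84 F2114
G1 X30.43 Y44.92 F2114
G1 X21.41 Y49.22 F2114
G1 X17.50 Y52.22 F2114
M5
G00 X184.76 Y83.31
M3 S571
G1 X200.65 Y60.26 F2114
G1 X188.63 Y34.97 F2114
G1 X160.72 Y32.73 F2114
G1 X144.83 Y55.78 F2114
G1 X156.85 Y81.07 F2114
G1 X184.76 Y83.31 F2114
M5
G00 X0.00 Y0.00

viewBox `0 0 275.53 90.24` with mm width/height → 1 unit = 1 mm. Flip: y_m = 90.24 − y_svg.

**Shape 1** — `<polyline>` open polyline, stroke `#ff8800` → engrave (S236, F4118). Machine vertices: (169.32,26.48) → (120.95,73.08) → (266.18,80.40). Open path.

**Shape 2** — `<circle>` circle, stroke `#ff0000` → cut (S836, F653). Machine vertices: (138.42,46.89) → (137.80,50.00) → (136.04,52.63) → (133.41,54.39) → (130.30,55.01) → (127.19,54.39) → (124.56,52.63) → (122.80,50.00) → (122.18,46.89) → (122.80,43.78) → (124.56,41.15) → (127.19,39.39) → (130.30,38.77) → (133.41,39.39) → (136.04,41.15) → (137.80,43.78) → (138.42,46.89). Closed: final G1 returns to the first vertex.

**Shape 3** — `<path>` quadratic bezier, stroke `#ff00ff` → score (S571, F2114). Control points (SVG): P0=(104.15,62.51), P1=(133.94,33.79), P2=(105.84,13.35); sampled at t=k/8. Machine vertices: (104.15,27.73) → (110.69,34.78) → (115.43,41.57) → (118.35,48.11) → (119.47,54.38) → (118.77,60.40) → (116.27,66.15) → (111.96,71.65) → (105.84,76.89). Open path.

**Shape 4** — `<path>` cubic bezier, stroke `#ff00ff` → score (S571, F2114). Control points (SVG): P0=(91.70,69.26), P1=(95.10,69.04), P2=(19.53,43.83), P3=(17.50,38.02); sampled at t=k/8. Machine vertices: (91.70,20.98) → (89.57,22.15) → (81.83,25.14) → (70.25,29.43) → (56.64,34.50) → (42.77,39.84) → (30.43,44.92) → (21.41,49.22) → (17.50,52.22). Open path.

**Shape 5** — `<polygon>` regular polygon, stroke `#ff00ff` → score (S571, F2114). Machine vertices: (184.76,83.31) → (200.65,60.26) → (188.63,34.97) → (160.72,32.73) → (144.83,55.78) → (156.85,81.07) → (184.76,83.31). Closed: final G1 returns to the first vertex.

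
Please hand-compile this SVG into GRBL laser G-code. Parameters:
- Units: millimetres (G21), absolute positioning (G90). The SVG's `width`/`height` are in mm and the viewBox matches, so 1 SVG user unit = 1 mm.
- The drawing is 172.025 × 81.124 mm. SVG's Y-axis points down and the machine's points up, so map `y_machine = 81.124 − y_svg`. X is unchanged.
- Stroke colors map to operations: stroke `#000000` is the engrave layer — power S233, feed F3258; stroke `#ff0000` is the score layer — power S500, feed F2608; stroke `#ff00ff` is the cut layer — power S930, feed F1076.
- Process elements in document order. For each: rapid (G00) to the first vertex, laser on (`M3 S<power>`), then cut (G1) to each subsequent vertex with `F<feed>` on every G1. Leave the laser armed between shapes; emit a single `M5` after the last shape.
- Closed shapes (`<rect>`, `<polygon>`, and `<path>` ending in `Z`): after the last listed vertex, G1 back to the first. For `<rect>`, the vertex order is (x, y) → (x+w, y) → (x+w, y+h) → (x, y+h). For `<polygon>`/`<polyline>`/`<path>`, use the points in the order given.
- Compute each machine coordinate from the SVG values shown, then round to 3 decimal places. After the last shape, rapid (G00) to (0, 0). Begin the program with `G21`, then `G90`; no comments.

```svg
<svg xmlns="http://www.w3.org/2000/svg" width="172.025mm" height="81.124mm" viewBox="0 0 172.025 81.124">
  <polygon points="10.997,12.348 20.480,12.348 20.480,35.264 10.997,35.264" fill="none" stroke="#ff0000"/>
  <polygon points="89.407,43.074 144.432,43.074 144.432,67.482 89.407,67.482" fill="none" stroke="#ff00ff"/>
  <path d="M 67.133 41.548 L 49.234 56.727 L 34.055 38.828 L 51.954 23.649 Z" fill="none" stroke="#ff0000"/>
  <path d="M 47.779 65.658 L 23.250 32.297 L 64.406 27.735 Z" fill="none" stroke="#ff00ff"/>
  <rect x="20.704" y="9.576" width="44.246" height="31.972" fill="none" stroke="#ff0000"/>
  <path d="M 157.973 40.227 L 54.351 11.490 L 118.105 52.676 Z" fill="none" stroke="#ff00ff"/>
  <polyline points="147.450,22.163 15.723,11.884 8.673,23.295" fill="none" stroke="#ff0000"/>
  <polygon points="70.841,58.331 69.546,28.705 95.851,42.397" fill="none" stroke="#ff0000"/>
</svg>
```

Since the viewBox matches the mm dimensions, user units are millimetres directly. The only transform is the Y-flip y_m = 81.124 − y_svg.

Shape 1 is a rectangle drawn with `<polygon>`. Its stroke #ff0000 means score at S500, F2608. After flipping Y the toolpath is (10.997,68.776) → (20.480,68.776) → (20.480,45.860) → (10.997,45.860) → (10.997,68.776), returning to the start.

Shape 2 is a rectangle drawn with `<polygon>`. Its stroke #ff00ff means cut at S930, F1076. After flipping Y the toolpath is (89.407,38.050) → (144.432,38.050) → (144.432,13.642) → (89.407,13.642) → (89.407,38.050), returning to the start.

Shape 3 is a regular polygon drawn with `<path>`. Its stroke #ff0000 means score at S500, F2608. After flipping Y the toolpath is (67.133,39.576) → (49.234,24.397) → (34.055,42.296) → (51.954,57.475) → (67.133,39.576), returning to the start.

Shape 4 is a regular polygon drawn with `<path>`. Its stroke #ff00ff means cut at S930, F1076. After flipping Y the toolpath is (47.779,15.466) → (23.250,48.827) → (64.406,53.389) → (47.779,15.466), returning to the start.

Shape 5 is a rectangle drawn with `<rect>`. Its stroke #ff0000 means score at S500, F2608. After flipping Y the toolpath is (20.704,71.548) → (64.950,71.548) → (64.950,39.576) → (20.704,39.576) → (20.704,71.548), returning to the start.

Shape 6 is a closed polygon drawn with `<path>`. Its stroke #ff00ff means cut at S930, F1076. After flipping Y the toolpath is (157.973,40.897) → (54.351,69.634) → (118.105,28.448) → (157.973,40.897), returning to the start.

Shape 7 is a open polyline drawn with `<polyline>`. Its stroke #ff0000 means score at S500, F2608. After flipping Y the toolpath is (147.450,58.961) → (15.723,69.240) → (8.673,57.829).

Shape 8 is a regular polygon drawn with `<polygon>`. Its stroke #ff0000 means score at S500, F2608. After flipping Y the toolpath is (70.841,22.793) → (69.546,52.419) → (95.851,38.727) → (70.841,22.793), returning to the start.

G21
G90
G00 X10.997 Y68.776
M3 S500
G1 X20.480 Y68.776 F2608
G1 X20.480 Y45.860 F2608
G1 X10.997 Y45.860 F2608
G1 X10.997 Y68.776 F2608
G00 X89.407 Y38.050
M3 S930
G1 X144.432 Y38.050 F1076
G1 X144.432 Y13.642 F1076
G1 X89.407 Y13.642 F1076
G1 X89.407 Y38.050 F1076
G00 X67.133 Y39.576
M3 S500
G1 X49.234 Y24.397 F2608
G1 X34.055 Y42.296 F2608
G1 X51.954 Y57.475 F2608
G1 X67.133 Y39.576 F2608
G00 X47.779 Y15.466
M3 S930
G1 X23.250 Y48.827 F1076
G1 X64.406 Y53.389 F1076
G1 X47.779 Y15.466 F1076
G00 X20.704 Y71.548
M3 S500
G1 X64.950 Y71.548 F2608
G1 X64.950 Y39.576 F2608
G1 X20.704 Y39.576 F2608
G1 X20.704 Y71.548 F2608
G00 X157.973 Y40.897
M3 S930
G1 X54.351 Y69.634 F1076
G1 X118.105 Y28.448 F1076
G1 X157.973 Y40.897 F1076
G00 X147.450 Y58.961
M3 S500
G1 X15.723 Y69.240 F2608
G1 X8.673 Y57.829 F2608
G00 X70.841 Y22.793
M3 S500
G1 X69.546 Y52.419 F2608
G1 X95.851 Y38.727 F2608
G1 X70.841 Y22.793 F2608
M5
G00 X0.000 Y0.000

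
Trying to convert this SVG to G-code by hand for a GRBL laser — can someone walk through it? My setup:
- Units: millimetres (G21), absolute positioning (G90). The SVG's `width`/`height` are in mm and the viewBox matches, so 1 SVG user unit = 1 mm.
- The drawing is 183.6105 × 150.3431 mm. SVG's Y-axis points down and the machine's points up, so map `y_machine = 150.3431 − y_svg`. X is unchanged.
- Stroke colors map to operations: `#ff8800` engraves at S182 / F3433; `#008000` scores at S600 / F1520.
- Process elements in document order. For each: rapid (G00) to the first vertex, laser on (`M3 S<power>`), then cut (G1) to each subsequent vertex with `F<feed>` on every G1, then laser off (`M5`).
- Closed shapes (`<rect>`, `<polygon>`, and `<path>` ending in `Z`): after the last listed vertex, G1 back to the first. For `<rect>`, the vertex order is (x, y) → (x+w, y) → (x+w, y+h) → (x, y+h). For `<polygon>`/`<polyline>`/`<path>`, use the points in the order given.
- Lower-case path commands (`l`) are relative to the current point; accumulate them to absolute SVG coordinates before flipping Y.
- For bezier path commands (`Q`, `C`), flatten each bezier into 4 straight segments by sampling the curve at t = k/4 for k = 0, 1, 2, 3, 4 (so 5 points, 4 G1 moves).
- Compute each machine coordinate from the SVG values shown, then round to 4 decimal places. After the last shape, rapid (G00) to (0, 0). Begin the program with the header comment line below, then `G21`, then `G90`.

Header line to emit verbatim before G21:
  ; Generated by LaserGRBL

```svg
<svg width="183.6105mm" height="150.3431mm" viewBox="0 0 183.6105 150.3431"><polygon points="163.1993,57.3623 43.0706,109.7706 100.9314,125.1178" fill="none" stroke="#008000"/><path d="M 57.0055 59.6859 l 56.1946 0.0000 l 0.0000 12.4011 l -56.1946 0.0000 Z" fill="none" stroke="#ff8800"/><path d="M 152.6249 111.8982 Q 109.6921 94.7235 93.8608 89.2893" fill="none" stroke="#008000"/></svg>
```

; Generated by LaserGRBL
G21
G90
G00 X163.1993 Y92.9808
M3 S600
G1 X43.0706 Y40.5725 F1520
G1 X100.9314 Y25.2253 F1520
G1 X163.1993 Y92.9808 F1520
M5
G00 X57.0055 Y90.6572
M3 S182
G1 X113.2001 Y90.6572 F3433
G1 X113.2001 Y78.2561 F3433
G1 X57.0055 Y78.2561 F3433
G1 X57.0055 Y90.6572 F3433
M5
G00 X152.6249 Y38.4449
M3 S600
G1 X132.8523 Y46.2985 F1520
G1 X116.4675 Y52.6845 F1520
G1 X103.4703 Y57.6029 F1520
G1 X93.8608 Y61.0538 F1520
M5
G00 X0.0000 Y0.0000

1 u = 1 mm; y_m = 150.3431 − y.

[1] `<polygon>` closed polygon, #008000→score S600 F1520: (163.1993,92.9808) → (43.0706,40.5725) → (100.9314,25.2253) → (163.1993,92.9808) (closed)

[2] `<path>` rectangle, #ff8800→engrave S182 F3433: (57.0055,90.6572) → (113.2001,90.6572) → (113.2001,78.2561) → (57.0055,78.2561) → (57.0055,90.6572) (closed)

[3] `<path>` quadratic bezier, #008000→score S600 F1520: (152.6249,38.4449) → (132.8523,46.2985) → (116.4675,52.6845) → (103.4703,57.6029) → (93.8608,61.0538)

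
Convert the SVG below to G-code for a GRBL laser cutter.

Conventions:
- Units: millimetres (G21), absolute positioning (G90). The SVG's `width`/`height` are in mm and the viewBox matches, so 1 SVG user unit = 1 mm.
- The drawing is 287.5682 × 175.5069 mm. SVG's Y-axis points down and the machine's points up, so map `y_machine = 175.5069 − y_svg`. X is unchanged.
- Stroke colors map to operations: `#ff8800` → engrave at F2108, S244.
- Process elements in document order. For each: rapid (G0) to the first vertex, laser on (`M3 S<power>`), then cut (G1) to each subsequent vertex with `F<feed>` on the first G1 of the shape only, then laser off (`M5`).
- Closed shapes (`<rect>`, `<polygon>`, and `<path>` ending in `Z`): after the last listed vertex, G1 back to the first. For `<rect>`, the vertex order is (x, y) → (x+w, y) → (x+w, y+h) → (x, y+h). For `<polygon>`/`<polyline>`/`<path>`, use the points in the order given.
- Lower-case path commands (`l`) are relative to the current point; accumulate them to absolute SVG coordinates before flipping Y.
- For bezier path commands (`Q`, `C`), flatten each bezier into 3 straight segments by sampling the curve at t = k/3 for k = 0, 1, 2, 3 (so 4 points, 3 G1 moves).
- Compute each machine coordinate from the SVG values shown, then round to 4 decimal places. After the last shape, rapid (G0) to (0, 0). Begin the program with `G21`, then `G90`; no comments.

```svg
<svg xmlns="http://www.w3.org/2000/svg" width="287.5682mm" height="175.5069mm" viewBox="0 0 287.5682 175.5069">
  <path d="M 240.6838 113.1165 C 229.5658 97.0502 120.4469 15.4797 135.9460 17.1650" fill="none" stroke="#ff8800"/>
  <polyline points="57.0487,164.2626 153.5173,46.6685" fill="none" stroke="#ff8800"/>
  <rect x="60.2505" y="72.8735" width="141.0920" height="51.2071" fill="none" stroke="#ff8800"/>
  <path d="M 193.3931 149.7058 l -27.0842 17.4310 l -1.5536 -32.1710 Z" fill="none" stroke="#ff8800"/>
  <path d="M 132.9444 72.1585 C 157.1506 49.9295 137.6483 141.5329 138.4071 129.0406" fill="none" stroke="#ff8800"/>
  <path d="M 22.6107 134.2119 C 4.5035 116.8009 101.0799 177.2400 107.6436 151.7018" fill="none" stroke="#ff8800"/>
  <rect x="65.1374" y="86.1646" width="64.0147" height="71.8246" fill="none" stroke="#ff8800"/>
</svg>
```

viewBox `0 0 287.5682 175.5069` with mm width/height → 1 unit = 1 mm. Flip: y_m = 175.5069 − y_svg.

**Shape 1** — `<path>` cubic bezier, stroke `#ff8800` → engrave (S244, F2108). Control points (SVG): P0=(240.6838,113.1165), P1=(229.5658,97.0502), P2=(120.4469,15.4797), P3=(135.9460,17.1650); sampled at t=k/3. Machine vertices: (240.6838,62.3904) → (205.1440,94.7818) → (153.7411,137.7849) → (135.9460,158.3419). Open path.

**Shape 2** — `<polyline>` line segment, stroke `#ff8800` → engrave (S244, F2108). Machine vertices: (57.0487,11.2443) → (153.5173,128.8384). Open path.

**Shape 3** — `<rect>` rectangle, stroke `#ff8800` → engrave (S244, F2108). Machine vertices: (60.2505,102.6334) → (201.3425,102.6334) → (201.3425,51.4263) → (60.2505,51.4263) → (60.2505,102.6334). Closed: final G1 returns to the first vertex.

**Shape 4** — `<path>` regular polygon, stroke `#ff8800` → engrave (S244, F2108). Machine vertices: (193.3931,25.8011) → (166.3089,8.3701) → (164.7553,40.5411) → (193.3931,25.8011). Closed: final G1 returns to the first vertex.

**Shape 5** — `<path>` cubic bezier, stroke `#ff8800` → engrave (S244, F2108). Control points (SVG): P0=(132.9444,72.1585), P1=(157.1506,49.9295), P2=(137.6483,141.5329), P3=(138.4071,129.0406); sampled at t=k/3. Machine vertices: (132.9444,103.3484) → (144.9503,95.7047) → (142.0328,60.6012) → (138.4071,46.4663). Open path.

**Shape 6** — `<path>` cubic bezier, stroke `#ff8800` → engrave (S244, F2108). Control points (SVG): P0=(22.6107,134.2119), P1=(4.5035,116.8009), P2=(101.0799,177.2400), P3=(107.6436,151.7018); sampled at t=k/3. Machine vertices: (22.6107,41.2950) → (35.1500,38.8236) → (78.6570,20.8583) → (107.6436,23.8051). Open path.

**Shape 7** — `<rect>` rectangle, stroke `#ff8800` → engrave (S244, F2108). Machine vertices: (65.1374,89.3423) → (129.1521,89.3423) → (129.1521,17.5177) → (65.1374,17.5177) → (65.1374,89.3423). Closed: final G1 returns to the first vertex.

G21
G90
G0 X240.6838 Y62.3904
M3 S244
G1 X205.1440 Y94.7818 F2108
G1 X153.7411 Y137.7849
G1 X135.9460 Y158.3419
M5
G0 X57.0487 Y11.2443
M3 S244
G1 X153.5173 Y128.8384 F2108
M5
G0 X60.2505 Y102.6334
M3 S244
G1 X201.3425 Y102.6334 F2108
G1 X201.3425 Y51.4263
G1 X60.2505 Y51.4263
G1 X60.2505 Y102.6334
M5
G0 X193.3931 Y25.8011
M3 S244
G1 X166.3089 Y8.3701 F2108
G1 X164.7553 Y40.5411
G1 X193.3931 Y25.8011
M5
G0 X132.9444 Y103.3484
M3 S244
G1 X144.9503 Y95.7047 F2108
G1 X142.0328 Y60.6012
G1 X138.4071 Y46.4663
M5
G0 X22.6107 Y41.2950
M3 S244
G1 X35.1500 Y38.8236 F2108
G1 X78.6570 Y20.8583
G1 X107.6436 Y23.8051
M5
G0 X65.1374 Y89.3423
M3 S244
G1 X129.1521 Y89.3423 F2108
G1 X129.1521 Y17.5177
G1 X65.1374 Y17.5177
G1 X65.1374 Y89.3423
M5
G0 X0.0000 Y0.0000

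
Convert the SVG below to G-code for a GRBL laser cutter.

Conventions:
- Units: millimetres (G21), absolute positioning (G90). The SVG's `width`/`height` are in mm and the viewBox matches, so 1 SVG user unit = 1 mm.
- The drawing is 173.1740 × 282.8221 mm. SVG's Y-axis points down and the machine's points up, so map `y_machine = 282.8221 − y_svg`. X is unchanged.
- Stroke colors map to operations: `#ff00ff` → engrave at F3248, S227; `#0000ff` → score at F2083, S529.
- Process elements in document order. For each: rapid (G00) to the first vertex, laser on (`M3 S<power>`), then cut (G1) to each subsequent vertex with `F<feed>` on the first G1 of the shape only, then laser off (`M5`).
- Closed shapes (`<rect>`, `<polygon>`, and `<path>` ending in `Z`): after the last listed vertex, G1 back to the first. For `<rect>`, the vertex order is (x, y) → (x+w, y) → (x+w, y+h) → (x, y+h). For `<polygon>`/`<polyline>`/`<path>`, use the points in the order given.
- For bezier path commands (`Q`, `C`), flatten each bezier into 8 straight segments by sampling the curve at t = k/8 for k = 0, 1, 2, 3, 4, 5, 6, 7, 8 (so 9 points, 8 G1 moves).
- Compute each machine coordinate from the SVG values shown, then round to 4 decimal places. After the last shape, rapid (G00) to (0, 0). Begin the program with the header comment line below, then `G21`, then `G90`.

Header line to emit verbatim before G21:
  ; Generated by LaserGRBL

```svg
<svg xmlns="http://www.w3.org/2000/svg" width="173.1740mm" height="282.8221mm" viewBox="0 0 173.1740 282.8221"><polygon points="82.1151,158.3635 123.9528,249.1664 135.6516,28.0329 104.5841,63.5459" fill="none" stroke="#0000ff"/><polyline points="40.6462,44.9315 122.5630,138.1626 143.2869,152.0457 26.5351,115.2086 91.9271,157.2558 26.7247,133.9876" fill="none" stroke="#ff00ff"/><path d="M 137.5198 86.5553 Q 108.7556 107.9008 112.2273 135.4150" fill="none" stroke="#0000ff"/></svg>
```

; Generated by LaserGRBL
G21
G90
G00 X82.1151 Y124.4586
M3 S529
G1 X123.9528 Y33.6557 F2083
G1 X135.6516 Y254.7892
G1 X104.5841 Y219.2762
G1 X82.1151 Y124.4586
M5
G00 X40.6462 Y237.8906
M3 S227
G1 X122.5630 Y144.6595 F3248
G1 X143.2869 Y130.7764
G1 X26.5351 Y167.6135
G1 X91.9271 Y125.5663
G1 X26.7247 Y148.8345
M5
G00 X137.5198 Y196.2668
M3 S529
G1 X130.8324 Y190.8340 F2083
G1 X125.1524 Y185.2085
G1 X120.4798 Y179.3902
G1 X116.8146 Y173.3791
G1 X114.1567 Y167.1753
G1 X112.5062 Y160.7787
G1 X111.8631 Y154.1893
G1 X112.2273 Y147.4071
M5
G00 X0.0000 Y0.0000

viewBox `0 0 173.1740 282.8221` with mm width/height → 1 unit = 1 mm. Flip: y_m = 282.8221 − y_svg.

**Shape 1** — `<polygon>` closed polygon, stroke `#0000ff` → score (S529, F2083). Machine vertices: (82.1151,124.4586) → (123.9528,33.6557) → (135.6516,254.7892) → (104.5841,219.2762) → (82.1151,124.4586). Closed: final G1 returns to the first vertex.

**Shape 2** — `<polyline>` open polyline, stroke `#ff00ff` → engrave (S227, F3248). Machine vertices: (40.6462,237.8906) → (122.5630,144.6595) → (143.2869,130.7764) → (26.5351,167.6135) → (91.9271,125.5663) → (26.7247,148.8345). Open path.

**Shape 3** — `<path>` quadratic bezier, stroke `#0000ff` → score (S529, F2083). Control points (SVG): P0=(137.5198,86.5553), P1=(108.7556,107.9008), P2=(112.2273,135.4150); sampled at t=k/8. Machine vertices: (137.5198,196.2668) → (130.8324,190.8340) → (125.1524,185.2085) → (120.4798,179.3902) → (116.8146,173.3791) → (114.1567,167.1753) → (112.5062,160.7787) → (111.8631,154.1893) → (112.2273,147.4071). Open path.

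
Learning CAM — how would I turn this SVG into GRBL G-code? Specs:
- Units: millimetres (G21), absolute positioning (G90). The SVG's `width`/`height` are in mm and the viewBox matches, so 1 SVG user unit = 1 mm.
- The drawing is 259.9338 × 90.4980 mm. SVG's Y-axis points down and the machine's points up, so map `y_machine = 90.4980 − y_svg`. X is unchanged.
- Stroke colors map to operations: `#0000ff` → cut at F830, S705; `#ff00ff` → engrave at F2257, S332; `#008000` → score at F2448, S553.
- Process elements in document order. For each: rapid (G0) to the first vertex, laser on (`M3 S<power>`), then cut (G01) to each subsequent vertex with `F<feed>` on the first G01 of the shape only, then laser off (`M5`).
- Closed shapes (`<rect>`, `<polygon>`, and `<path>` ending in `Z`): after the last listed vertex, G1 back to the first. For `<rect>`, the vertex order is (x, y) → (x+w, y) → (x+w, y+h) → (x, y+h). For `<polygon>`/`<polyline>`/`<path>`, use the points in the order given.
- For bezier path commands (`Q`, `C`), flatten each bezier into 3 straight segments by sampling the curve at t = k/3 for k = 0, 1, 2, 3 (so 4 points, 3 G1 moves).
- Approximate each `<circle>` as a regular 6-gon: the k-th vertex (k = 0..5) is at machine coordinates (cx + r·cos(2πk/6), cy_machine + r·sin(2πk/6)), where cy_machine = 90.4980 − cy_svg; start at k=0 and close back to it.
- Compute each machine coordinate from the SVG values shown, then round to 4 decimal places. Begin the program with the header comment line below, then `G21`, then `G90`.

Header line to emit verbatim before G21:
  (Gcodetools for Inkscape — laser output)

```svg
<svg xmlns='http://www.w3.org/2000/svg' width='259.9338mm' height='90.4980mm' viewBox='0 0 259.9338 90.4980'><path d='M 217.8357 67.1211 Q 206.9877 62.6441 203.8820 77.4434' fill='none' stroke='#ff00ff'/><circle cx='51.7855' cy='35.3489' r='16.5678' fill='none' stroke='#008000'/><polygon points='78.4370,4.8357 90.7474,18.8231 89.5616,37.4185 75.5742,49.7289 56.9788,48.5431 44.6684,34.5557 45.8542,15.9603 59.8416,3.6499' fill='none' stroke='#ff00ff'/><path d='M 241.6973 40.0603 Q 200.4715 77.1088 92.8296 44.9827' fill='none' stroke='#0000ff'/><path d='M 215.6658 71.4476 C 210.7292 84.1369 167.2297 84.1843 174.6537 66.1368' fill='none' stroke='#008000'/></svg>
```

Since the viewBox matches the mm dimensions, user units are millimetres directly. The only transform is the Y-flip y_m = 90.4980 − y_svg.

Shape 1 is a quadratic bezier drawn with `<path>`. Its stroke #ff00ff means engrave at S332, F2257. After flipping Y the toolpath is (217.8357,23.3769) → (211.4640,24.2198) → (206.8127,20.7790) → (203.8820,13.0546).

Shape 2 is a circle drawn with `<circle>`. Its stroke #008000 means score at S553, F2448. After flipping Y the toolpath is (68.3533,55.1491) → (60.0694,69.4972) → (43.5016,69.4972) → (35.2177,55.1491) → (43.5016,40.8010) → (60.0694,40.8010) → (68.3533,55.1491), returning to the start.

Shape 3 is a regular polygon drawn with `<polygon>`. Its stroke #ff00ff means engrave at S332, F2257. After flipping Y the toolpath is (78.4370,85.6623) → (90.7474,71.6749) → (89.5616,53.0795) → (75.5742,40.7691) → (56.9788,41.9549) → (44.6684,55.9423) → (45.8542,74.5377) → (59.8416,86.8481) → (78.4370,85.6623), returning to the start.

Shape 4 is a quadratic bezier drawn with `<path>`. Its stroke #0000ff means cut at S705, F830. After flipping Y the toolpath is (241.6973,50.4377) → (206.8339,33.4248) → (157.2113,31.7840) → (92.8296,45.5153).

Shape 5 is a cubic bezier drawn with `<path>`. Its stroke #008000 means score at S553, F2448. After flipping Y the toolpath is (215.6658,19.0504) → (201.1892,10.7770) → (180.8899,12.1434) → (174.6537,24.3612).

(Gcodetools for Inkscape — laser output)
G21
G90
G0 X217.8357 Y23.3769
M3 S332
G01 X211.4640 Y24.2198 F2257
G01 X206.8127 Y20.7790
G01 X203.8820 Y13.0546
M5
G0 X68.3533 Y55.1491
M3 S553
G01 X60.0694 Y69.4972 F2448
G01 X43.5016 Y69.4972
G01 X35.2177 Y55.1491
G01 X43.5016 Y40.8010
G01 X60.0694 Y40.8010
G01 X68.3533 Y55.1491
M5
G0 X78.4370 Y85.6623
M3 S332
G01 X90.7474 Y71.6749 F2257
G01 X89.5616 Y53.0795
G01 X75.5742 Y40.7691
G01 X56.9788 Y41.9549
G01 X44.6684 Y55.9423
G01 X45.8542 Y74.5377
G01 X59.8416 Y86.8481
G01 X78.4370 Y85.6623
M5
G0 X241.6973 Y50.4377
M3 S705
G01 X206.8339 Y33.4248 F830
G01 X157.2113 Y31.7840
G01 X92.8296 Y45.5153
M5
G0 X215.6658 Y19.0504
M3 S553
G01 X201.1892 Y10.7770 F2448
G01 X180.8899 Y12.1434
G01 X174.6537 Y24.3612
M5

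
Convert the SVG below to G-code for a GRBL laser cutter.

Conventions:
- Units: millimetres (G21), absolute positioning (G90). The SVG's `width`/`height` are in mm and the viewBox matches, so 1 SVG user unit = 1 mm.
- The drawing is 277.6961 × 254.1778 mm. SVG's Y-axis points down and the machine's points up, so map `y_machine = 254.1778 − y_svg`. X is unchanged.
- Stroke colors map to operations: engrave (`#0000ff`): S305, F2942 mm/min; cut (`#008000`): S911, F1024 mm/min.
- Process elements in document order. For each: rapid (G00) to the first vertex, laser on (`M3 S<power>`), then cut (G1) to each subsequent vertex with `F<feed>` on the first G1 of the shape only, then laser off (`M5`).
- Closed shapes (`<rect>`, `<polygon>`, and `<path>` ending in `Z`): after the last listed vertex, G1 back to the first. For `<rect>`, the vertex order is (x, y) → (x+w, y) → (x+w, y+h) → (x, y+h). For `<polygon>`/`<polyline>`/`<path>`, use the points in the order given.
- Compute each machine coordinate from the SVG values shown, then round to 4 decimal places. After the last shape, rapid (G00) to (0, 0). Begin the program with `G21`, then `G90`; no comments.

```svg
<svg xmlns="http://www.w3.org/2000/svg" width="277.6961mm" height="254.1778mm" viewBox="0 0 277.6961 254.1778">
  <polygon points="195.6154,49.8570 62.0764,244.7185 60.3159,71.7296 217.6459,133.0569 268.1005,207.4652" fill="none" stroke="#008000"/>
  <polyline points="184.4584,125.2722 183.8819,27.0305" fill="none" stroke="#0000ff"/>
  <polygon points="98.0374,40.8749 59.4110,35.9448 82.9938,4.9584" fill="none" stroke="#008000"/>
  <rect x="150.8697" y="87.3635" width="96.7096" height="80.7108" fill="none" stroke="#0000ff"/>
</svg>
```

G21
G90
G00 X195.6154 Y204.3208
M3 S911
G1 X62.0764 Y9.4593 F1024
G1 X60.3159 Y182.4482
G1 X217.6459 Y121.1209
G1 X268.1005 Y46.7126
G1 X195.6154 Y204.3208
M5
G00 X184.4584 Y128.9056
M3 S305
G1 X183.8819 Y227.1473 F2942
M5
G00 X98.0374 Y213.3029
M3 S911
G1 X59.4110 Y218.2330 F1024
G1 X82.9938 Y249.2194
G1 X98.0374 Y213.3029
M5
G00 X150.8697 Y166.8143
M3 S305
G1 X247.5793 Y166.8143 F2942
G1 X247.5793 Y86.1035
G1 X150.8697 Y86.1035
G1 X150.8697 Y166.8143
M5
G00 X0.0000 Y0.0000

1 u = 1 mm; y_m = 254.1778 − y.

[1] `<polygon>` closed polygon, #008000→cut S911 F1024: (195.6154,204.3208) → (62.0764,9.4593) → (60.3159,182.4482) → (217.6459,121.1209) → (268.1005,46.7126) → (195.6154,204.3208) (closed)

[2] `<polyline>` line segment, #0000ff→engrave S305 F2942: (184.4584,128.9056) → (183.8819,227.1473)

[3] `<polygon>` regular polygon, #008000→cut S911 F1024: (98.0374,213.3029) → (59.4110,218.2330) → (82.9938,249.2194) → (98.0374,213.3029) (closed)

[4] `<rect>` rectangle, #0000ff→engrave S305 F2942: (150.8697,166.8143) → (247.5793,166.8143) → (247.5793,86.1035) → (150.8697,86.1035) → (150.8697,166.8143) (closed)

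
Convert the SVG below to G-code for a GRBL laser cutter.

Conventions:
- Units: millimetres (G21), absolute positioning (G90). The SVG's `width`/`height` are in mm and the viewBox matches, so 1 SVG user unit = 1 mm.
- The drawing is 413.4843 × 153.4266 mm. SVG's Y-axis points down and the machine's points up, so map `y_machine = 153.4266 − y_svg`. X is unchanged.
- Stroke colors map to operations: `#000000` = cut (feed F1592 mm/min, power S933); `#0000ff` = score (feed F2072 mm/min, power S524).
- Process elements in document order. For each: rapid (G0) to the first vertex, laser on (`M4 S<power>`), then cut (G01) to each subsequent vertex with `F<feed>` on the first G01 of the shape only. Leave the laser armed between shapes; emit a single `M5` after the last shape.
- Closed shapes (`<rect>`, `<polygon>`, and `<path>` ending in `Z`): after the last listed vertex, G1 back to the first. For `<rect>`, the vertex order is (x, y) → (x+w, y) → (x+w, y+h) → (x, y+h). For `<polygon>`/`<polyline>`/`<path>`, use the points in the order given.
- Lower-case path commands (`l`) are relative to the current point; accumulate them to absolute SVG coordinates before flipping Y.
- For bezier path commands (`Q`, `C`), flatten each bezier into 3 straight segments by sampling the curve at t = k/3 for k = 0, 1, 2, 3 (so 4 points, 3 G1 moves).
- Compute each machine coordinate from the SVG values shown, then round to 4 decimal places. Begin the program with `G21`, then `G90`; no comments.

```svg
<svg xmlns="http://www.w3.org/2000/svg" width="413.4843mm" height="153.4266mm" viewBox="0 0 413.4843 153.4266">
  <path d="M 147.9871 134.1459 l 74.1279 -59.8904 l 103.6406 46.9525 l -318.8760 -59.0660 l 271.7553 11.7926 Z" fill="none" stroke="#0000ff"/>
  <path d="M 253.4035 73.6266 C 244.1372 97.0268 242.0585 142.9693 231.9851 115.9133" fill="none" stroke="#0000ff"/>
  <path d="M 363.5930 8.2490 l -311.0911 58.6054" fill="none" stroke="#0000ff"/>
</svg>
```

Since the viewBox matches the mm dimensions, user units are millimetres directly. The only transform is the Y-flip y_m = 153.4266 − y_svg.

Shape 1 is a closed polygon drawn with `<path>`. Its stroke #0000ff means score at S524, F2072. After flipping Y the toolpath is (147.9871,19.2807) → (222.1150,79.1711) → (325.7556,32.2186) → (6.8796,91.2846) → (278.6349,79.4920) → (147.9871,19.2807), returning to the start.

Shape 2 is a cubic bezier drawn with `<path>`. Its stroke #0000ff means score at S524, F2072. After flipping Y the toolpath is (253.4035,79.8000) → (245.9708,52.4242) → (239.9559,31.2516) → (231.9851,37.5133).

Shape 3 is a line segment drawn with `<path>`. Its stroke #0000ff means score at S524, F2072. After flipping Y the toolpath is (363.5930,145.1776) → (52.5019,86.5722).

G21
G90
G0 X147.9871 Y19.2807
M4 S524
G01 X222.1150 Y79.1711 F2072
G01 X325.7556 Y32.2186
G01 X6.8796 Y91.2846
G01 X278.6349 Y79.4920
G01 X147.9871 Y19.2807
G0 X253.4035 Y79.8000
M4 S524
G01 X245.9708 Y52.4242 F2072
G01 X239.9559 Y31.2516
G01 X231.9851 Y37.5133
G0 X363.5930 Y145.1776
M4 S524
G01 X52.5019 Y86.5722 F2072
M5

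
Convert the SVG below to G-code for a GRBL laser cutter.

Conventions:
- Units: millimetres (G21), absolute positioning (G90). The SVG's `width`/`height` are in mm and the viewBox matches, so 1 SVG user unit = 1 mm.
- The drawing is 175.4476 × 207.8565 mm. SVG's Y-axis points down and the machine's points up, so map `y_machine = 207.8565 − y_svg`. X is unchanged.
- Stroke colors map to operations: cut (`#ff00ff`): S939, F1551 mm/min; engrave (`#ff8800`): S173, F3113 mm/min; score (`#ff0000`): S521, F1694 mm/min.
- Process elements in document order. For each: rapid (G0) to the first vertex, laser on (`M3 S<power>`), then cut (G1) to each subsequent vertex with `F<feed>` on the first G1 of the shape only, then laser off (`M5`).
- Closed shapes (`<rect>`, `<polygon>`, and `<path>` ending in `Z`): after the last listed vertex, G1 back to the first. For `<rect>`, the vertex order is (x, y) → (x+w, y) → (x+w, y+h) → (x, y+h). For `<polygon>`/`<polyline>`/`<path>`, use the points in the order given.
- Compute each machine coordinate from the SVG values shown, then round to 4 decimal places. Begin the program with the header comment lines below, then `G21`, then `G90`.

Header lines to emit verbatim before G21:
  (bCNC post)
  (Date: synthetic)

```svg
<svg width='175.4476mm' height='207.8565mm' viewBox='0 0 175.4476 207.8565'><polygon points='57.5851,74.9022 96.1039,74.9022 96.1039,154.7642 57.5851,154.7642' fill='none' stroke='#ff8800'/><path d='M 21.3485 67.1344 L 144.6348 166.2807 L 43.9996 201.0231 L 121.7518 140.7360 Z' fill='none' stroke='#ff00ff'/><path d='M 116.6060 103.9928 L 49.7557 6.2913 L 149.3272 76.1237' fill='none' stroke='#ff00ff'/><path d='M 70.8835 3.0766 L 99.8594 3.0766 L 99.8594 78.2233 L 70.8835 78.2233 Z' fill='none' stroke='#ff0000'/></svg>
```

1 u = 1 mm; y_m = 207.8565 − y.

[1] `<polygon>` rectangle, #ff8800→engrave S173 F3113: (57.5851,132.9543) → (96.1039,132.9543) → (96.1039,53.0923) → (57.5851,53.0923) → (57.5851,132.9543) (closed)

[2] `<path>` closed polygon, #ff00ff→cut S939 F1551: (21.3485,140.7221) → (144.6348,41.5758) → (43.9996,6.8334) → (121.7518,67.1205) → (21.3485,140.7221) (closed)

[3] `<path>` open polyline, #ff00ff→cut S939 F1551: (116.6060,103.8637) → (49.7557,201.5652) → (149.3272,131.7328)

[4] `<path>` rectangle, #ff0000→score S521 F1694: (70.8835,204.7799) → (99.8594,204.7799) → (99.8594,129.6332) → (70.8835,129.6332) → (70.8835,204.7799) (closed)

(bCNC post)
(Date: synthetic)
G21
G90
G0 X57.5851 Y132.9543
M3 S173
G1 X96.1039 Y132.9543 F3113
G1 X96.1039 Y53.0923
G1 X57.5851 Y53.0923
G1 X57.5851 Y132.9543
M5
G0 X21.3485 Y140.7221
M3 S939
G1 X144.6348 Y41.5758 F1551
G1 X43.9996 Y6.8334
G1 X121.7518 Y67.1205
G1 X21.3485 Y140.7221
M5
G0 X116.6060 Y103.8637
M3 S939
G1 X49.7557 Y201.5652 F1551
G1 X149.3272 Y131.7328
M5
G0 X70.8835 Y204.7799
M3 S521
G1 X99.8594 Y204.7799 F1694
G1 X99.8594 Y129.6332
G1 X70.8835 Y129.6332
G1 X70.8835 Y204.7799
M5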